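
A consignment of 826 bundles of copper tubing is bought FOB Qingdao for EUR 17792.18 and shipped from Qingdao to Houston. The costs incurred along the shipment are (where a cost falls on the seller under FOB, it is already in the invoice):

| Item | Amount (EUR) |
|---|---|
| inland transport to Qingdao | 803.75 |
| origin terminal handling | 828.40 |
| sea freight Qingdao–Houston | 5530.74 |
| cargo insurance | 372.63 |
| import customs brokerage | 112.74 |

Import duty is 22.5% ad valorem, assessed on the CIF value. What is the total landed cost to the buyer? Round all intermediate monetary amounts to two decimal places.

Total landed cost: EUR 29139.79

FOB: the seller bears costs until goods are on board at the origin port; the buyer bears freight, insurance and all costs thereafter.
Already in the invoice (seller's account under FOB): inland to port, origin terminal — exclude.
CIF value = FOB price + freight + insurance = 17792.18 + 5530.74 + 372.63 = 23695.55
Import duty = 23695.55 × 22.5% = 5331.50
Buyer bears: freight 5530.74 + insurance 372.63 + brokerage 112.74 + duty 5331.50 = 11347.61
Landed cost = invoice 17792.18 + 11347.61 = 29139.79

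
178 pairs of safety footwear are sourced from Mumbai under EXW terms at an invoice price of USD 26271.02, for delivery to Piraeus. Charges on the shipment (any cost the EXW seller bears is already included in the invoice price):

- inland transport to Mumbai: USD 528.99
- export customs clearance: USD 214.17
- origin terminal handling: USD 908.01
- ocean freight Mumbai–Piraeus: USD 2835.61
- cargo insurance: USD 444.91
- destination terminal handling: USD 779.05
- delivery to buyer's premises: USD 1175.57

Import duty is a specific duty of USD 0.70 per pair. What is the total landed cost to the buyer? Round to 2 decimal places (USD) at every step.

Total landed cost: USD 33281.93

EXW: the seller makes goods available at their premises; the buyer bears all onward costs.
CIF value = EXW price + inland to port + export clearance + origin terminal + freight + insurance = 26271.02 + 528.99 + 214.17 + 908.01 + 2835.61 + 444.91 = 31202.71
Import duty = 178 × 0.70 = 124.60
Buyer bears: inland to port 528.99 + export clearance 214.17 + origin terminal 908.01 + freight 2835.61 + insurance 444.91 + destination terminal 779.05 + delivery 1175.57 + duty 124.60 = 7010.91
Landed cost = invoice 26271.02 + 7010.91 = 33281.93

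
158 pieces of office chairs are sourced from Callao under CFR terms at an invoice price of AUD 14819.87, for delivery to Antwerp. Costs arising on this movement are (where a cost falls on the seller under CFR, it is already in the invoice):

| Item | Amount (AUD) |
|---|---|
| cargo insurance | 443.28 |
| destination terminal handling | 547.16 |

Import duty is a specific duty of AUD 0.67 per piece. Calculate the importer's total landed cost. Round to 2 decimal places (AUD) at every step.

CFR: the seller pays costs through ocean freight to the destination port, but not insurance.
CIF value = CFR price + insurance = 14819.87 + 443.28 = 15263.15
Import duty = 158 × 0.67 = 105.86
Buyer bears: insurance 443.28 + destination terminal 547.16 + duty 105.86 = 1096.30
Landed cost = invoice 14819.87 + 1096.30 = 15916.17

Total landed cost: AUD 15916.17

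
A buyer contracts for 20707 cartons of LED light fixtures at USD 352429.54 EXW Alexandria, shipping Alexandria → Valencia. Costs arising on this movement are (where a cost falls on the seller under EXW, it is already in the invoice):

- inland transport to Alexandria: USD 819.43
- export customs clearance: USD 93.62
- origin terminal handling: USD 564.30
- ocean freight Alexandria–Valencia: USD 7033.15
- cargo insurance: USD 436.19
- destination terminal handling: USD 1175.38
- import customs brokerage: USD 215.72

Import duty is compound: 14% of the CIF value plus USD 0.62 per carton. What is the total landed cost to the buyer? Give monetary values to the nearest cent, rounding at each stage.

EXW: the seller makes goods available at their premises; the buyer bears all onward costs.
CIF value = EXW price + inland to port + export clearance + origin terminal + freight + insurance = 352429.54 + 819.43 + 93.62 + 564.30 + 7033.15 + 436.19 = 361376.23
Ad valorem component: 361376.23 × 14% = 50592.67
Specific component: 20707 × 0.62 = 12838.34
Import duty = 50592.67 + 12838.34 = 63431.01
Buyer bears: inland to port 819.43 + export clearance 93.62 + origin terminal 564.30 + freight 7033.15 + insurance 436.19 + destination terminal 1175.38 + brokerage 215.72 + duty 63431.01 = 73768.80
Landed cost = invoice 352429.54 + 73768.80 = 426198.34

Total landed cost: USD 426198.34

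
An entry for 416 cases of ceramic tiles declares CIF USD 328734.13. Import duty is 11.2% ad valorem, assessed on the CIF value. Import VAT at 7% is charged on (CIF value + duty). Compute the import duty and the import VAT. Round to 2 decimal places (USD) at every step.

Import duty: USD 36818.22; import VAT: USD 25588.66

Import duty = 328734.13 × 11.2% = 36818.22
VAT base = CIF + duty = 328734.13 + 36818.22 = 365552.35
Import VAT = 365552.35 × 7% = 25588.66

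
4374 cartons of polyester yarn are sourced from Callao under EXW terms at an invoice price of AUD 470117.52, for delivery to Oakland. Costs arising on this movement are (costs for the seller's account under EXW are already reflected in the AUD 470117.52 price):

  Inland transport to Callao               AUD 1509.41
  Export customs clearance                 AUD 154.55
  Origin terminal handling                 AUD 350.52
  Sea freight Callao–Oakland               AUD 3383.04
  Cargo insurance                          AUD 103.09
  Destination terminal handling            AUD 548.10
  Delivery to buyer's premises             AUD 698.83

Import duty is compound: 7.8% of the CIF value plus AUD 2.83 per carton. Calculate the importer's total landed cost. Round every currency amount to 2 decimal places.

EXW: the seller makes goods available at their premises; the buyer bears all onward costs.
CIF value = EXW price + inland to port + export clearance + origin terminal + freight + insurance = 470117.52 + 1509.41 + 154.55 + 350.52 + 3383.04 + 103.09 = 475618.13
Ad valorem component: 475618.13 × 7.8% = 37098.21
Specific component: 4374 × 2.83 = 12378.42
Import duty = 37098.21 + 12378.42 = 49476.63
Buyer bears: inland to port 1509.41 + export clearance 154.55 + origin terminal 350.52 + freight 3383.04 + insurance 103.09 + destination terminal 548.10 + delivery 698.83 + duty 49476.63 = 56224.17
Landed cost = invoice 470117.52 + 56224.17 = 526341.69

Total landed cost: AUD 526341.69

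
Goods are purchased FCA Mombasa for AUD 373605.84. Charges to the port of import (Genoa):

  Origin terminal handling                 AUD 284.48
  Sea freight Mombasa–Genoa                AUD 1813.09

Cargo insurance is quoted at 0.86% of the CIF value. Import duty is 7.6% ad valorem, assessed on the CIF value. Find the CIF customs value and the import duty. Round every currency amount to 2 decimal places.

Let C be the CIF value. C = FCA price + pre-shipment costs + freight + 0.86% × C
C − 0.86% × C = 373605.84 + 284.48 + 1813.09
0.9914 × C = 375703.41
C = 375703.41 / 0.9914 = 378962.49
Insurance premium = 0.86% × 378962.49 = 3259.08
Import duty = 378962.49 × 7.6% = 28801.15

CIF value: AUD 378962.49; import duty: AUD 28801.15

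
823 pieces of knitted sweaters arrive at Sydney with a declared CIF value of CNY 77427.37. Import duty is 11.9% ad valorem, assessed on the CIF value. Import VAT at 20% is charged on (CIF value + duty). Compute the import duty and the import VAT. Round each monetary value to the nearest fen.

Import duty = 77427.37 × 11.9% = 9213.86
VAT base = CIF + duty = 77427.37 + 9213.86 = 86641.23
Import VAT = 86641.23 × 20% = 17328.25

Import duty: CNY 9213.86; import VAT: CNY 17328.25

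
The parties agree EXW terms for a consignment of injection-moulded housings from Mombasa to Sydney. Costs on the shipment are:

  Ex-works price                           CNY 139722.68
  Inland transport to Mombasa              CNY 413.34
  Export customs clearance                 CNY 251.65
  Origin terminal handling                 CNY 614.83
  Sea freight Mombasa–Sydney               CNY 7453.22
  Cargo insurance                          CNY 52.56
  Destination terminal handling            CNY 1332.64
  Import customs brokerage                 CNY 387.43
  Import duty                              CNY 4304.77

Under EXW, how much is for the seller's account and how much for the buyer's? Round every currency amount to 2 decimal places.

Seller: CNY 139722.68; buyer: CNY 14810.44

EXW: the seller makes goods available at their premises; the buyer bears all onward costs.
Seller's account: goods 139722.68 = 139722.68
Buyer's account: inland to port 413.34 + export clearance 251.65 + origin terminal 614.83 + freight 7453.22 + insurance 52.56 + destination terminal 1332.64 + brokerage 387.43 + duty 4304.77 = 14810.44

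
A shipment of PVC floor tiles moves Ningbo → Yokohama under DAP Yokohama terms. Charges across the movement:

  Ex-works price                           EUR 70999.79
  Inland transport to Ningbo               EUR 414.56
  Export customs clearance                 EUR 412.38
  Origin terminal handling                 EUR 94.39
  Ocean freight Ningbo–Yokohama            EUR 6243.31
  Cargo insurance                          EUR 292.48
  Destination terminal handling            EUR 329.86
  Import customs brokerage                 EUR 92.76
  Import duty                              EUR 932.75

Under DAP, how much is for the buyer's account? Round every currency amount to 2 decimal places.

DAP: the seller bears all costs to the named destination except import duty and clearance.
Seller's account: goods 70999.79 + inland to port 414.56 + export clearance 412.38 + origin terminal 94.39 + freight 6243.31 + insurance 292.48 + destination terminal 329.86 = 78786.77
Buyer's account: brokerage 92.76 + duty 932.75 = 1025.51

Buyer's account: EUR 1025.51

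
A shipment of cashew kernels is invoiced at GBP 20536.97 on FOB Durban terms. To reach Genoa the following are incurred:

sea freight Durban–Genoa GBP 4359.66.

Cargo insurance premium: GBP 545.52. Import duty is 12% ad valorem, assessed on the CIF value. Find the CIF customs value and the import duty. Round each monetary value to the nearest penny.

CIF value: GBP 25442.15; import duty: GBP 3053.06

CIF = FOB price + freight + insurance
CIF = 20536.97 + 4359.66 + 545.52 = 25442.15
Import duty = 25442.15 × 12% = 3053.06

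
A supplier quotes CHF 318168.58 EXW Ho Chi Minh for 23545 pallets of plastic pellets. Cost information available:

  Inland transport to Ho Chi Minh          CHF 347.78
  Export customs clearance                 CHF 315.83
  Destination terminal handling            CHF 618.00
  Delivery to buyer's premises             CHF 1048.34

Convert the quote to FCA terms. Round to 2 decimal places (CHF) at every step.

FCA price: CHF 318832.19

Not relevant to the conversion: destination terminal, delivery — on the buyer under both terms; not part of either seller's price.
From EXW to FCA, the seller additionally bears: inland to port, export clearance.
FCA price = 318168.58 + 347.78 + 315.83 = 318832.19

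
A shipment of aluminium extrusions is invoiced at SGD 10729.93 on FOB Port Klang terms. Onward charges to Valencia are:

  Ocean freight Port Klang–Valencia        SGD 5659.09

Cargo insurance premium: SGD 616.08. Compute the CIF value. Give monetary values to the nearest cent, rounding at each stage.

CIF = FOB price + freight + insurance
CIF = 10729.93 + 5659.09 + 616.08 = 17005.10

CIF value: SGD 17005.10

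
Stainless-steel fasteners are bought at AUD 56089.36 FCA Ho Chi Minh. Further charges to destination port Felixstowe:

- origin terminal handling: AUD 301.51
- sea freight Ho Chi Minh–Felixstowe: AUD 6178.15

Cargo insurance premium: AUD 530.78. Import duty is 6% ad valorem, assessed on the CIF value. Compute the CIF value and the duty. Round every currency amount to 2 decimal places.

CIF = FCA price + pre-shipment costs + freight + insurance
CIF = 56089.36 + 301.51 + 6178.15 + 530.78 = 63099.80
Import duty = 63099.80 × 6% = 3785.99

CIF value: AUD 63099.80; import duty: AUD 3785.99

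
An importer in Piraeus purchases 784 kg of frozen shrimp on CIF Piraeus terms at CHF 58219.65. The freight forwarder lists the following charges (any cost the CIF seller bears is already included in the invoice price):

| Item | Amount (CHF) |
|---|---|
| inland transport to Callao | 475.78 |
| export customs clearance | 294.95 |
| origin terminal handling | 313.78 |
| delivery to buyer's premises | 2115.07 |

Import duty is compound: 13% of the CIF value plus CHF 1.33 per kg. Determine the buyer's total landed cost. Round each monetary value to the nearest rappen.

Total landed cost: CHF 68945.99

CIF: the seller pays costs through ocean freight and marine insurance to the destination port.
Already in the invoice (seller's account under CIF): inland to port, export clearance, origin terminal — exclude.
The CIF price already equals the CIF value: 58219.65
Ad valorem component: 58219.65 × 13% = 7568.55
Specific component: 784 × 1.33 = 1042.72
Import duty = 7568.55 + 1042.72 = 8611.27
Buyer bears: delivery 2115.07 + duty 8611.27 = 10726.34
Landed cost = invoice 58219.65 + 10726.34 = 68945.99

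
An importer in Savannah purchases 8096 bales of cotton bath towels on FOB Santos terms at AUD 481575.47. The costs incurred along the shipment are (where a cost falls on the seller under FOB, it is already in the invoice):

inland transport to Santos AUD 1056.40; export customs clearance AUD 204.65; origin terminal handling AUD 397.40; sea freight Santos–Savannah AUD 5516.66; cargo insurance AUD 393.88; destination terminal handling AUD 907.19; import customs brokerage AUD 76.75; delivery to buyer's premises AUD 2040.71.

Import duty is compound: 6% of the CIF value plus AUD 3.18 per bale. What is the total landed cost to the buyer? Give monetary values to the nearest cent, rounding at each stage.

FOB: the seller bears costs until goods are on board at the origin port; the buyer bears freight, insurance and all costs thereafter.
Already in the invoice (seller's account under FOB): inland to port, export clearance, origin terminal — exclude.
CIF value = FOB price + freight + insurance = 481575.47 + 5516.66 + 393.88 = 487486.01
Ad valorem component: 487486.01 × 6% = 29249.16
Specific component: 8096 × 3.18 = 25745.28
Import duty = 29249.16 + 25745.28 = 54994.44
Buyer bears: freight 5516.66 + insurance 393.88 + destination terminal 907.19 + brokerage 76.75 + delivery 2040.71 + duty 54994.44 = 63929.63
Landed cost = invoice 481575.47 + 63929.63 = 545505.10

Total landed cost: AUD 545505.10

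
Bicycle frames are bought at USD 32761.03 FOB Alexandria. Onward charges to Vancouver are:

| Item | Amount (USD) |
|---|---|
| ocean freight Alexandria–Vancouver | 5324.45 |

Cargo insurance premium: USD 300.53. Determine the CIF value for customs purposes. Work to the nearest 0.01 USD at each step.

CIF value: USD 38386.01

CIF = FOB price + freight + insurance
CIF = 32761.03 + 5324.45 + 300.53 = 38386.01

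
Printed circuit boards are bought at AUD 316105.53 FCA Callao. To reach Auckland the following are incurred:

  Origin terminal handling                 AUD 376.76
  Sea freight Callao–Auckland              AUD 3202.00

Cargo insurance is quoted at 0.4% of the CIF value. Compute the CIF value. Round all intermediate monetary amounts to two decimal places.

Let C be the CIF value. C = FCA price + pre-shipment costs + freight + 0.4% × C
C − 0.4% × C = 316105.53 + 376.76 + 3202.00
0.996 × C = 319684.29
C = 319684.29 / 0.996 = 320968.16
Insurance premium = 0.4% × 320968.16 = 1283.87

CIF value: AUD 320968.16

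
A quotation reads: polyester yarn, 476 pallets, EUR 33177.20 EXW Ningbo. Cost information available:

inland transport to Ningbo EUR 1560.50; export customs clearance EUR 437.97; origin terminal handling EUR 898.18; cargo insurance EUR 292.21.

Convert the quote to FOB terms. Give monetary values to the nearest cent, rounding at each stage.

Not relevant to the conversion: insurance — on the buyer under both terms; not part of either seller's price.
From EXW to FOB, the seller additionally bears: inland to port, export clearance, origin terminal.
FOB price = 33177.20 + 1560.50 + 437.97 + 898.18 = 36073.85

FOB price: EUR 36073.85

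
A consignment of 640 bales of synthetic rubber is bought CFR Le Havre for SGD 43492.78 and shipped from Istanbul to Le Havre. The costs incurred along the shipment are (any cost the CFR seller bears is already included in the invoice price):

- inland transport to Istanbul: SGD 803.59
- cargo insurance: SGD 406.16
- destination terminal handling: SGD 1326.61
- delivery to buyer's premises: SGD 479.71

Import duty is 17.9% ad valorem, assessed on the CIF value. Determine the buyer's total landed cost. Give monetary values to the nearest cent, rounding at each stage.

Total landed cost: SGD 53563.17

CFR: the seller pays costs through ocean freight to the destination port, but not insurance.
Already in the invoice (seller's account under CFR): inland to port — exclude.
CIF value = CFR price + insurance = 43492.78 + 406.16 = 43898.94
Import duty = 43898.94 × 17.9% = 7857.91
Buyer bears: insurance 406.16 + destination terminal 1326.61 + delivery 479.71 + duty 7857.91 = 10070.39
Landed cost = invoice 43492.78 + 10070.39 = 53563.17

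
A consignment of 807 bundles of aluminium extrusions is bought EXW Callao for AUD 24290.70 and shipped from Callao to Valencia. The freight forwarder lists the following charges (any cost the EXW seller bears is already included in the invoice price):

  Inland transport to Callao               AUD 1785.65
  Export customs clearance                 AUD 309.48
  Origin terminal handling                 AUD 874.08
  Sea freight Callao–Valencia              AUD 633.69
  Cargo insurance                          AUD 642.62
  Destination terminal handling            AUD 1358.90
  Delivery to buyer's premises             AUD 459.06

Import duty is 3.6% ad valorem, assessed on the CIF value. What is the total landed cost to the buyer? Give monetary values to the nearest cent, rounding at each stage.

EXW: the seller makes goods available at their premises; the buyer bears all onward costs.
CIF value = EXW price + inland to port + export clearance + origin terminal + freight + insurance = 24290.70 + 1785.65 + 309.48 + 874.08 + 633.69 + 642.62 = 28536.22
Import duty = 28536.22 × 3.6% = 1027.30
Buyer bears: inland to port 1785.65 + export clearance 309.48 + origin terminal 874.08 + freight 633.69 + insurance 642.62 + destination terminal 1358.90 + delivery 459.06 + duty 1027.30 = 7090.78
Landed cost = invoice 24290.70 + 7090.78 = 31381.48

Total landed cost: AUD 31381.48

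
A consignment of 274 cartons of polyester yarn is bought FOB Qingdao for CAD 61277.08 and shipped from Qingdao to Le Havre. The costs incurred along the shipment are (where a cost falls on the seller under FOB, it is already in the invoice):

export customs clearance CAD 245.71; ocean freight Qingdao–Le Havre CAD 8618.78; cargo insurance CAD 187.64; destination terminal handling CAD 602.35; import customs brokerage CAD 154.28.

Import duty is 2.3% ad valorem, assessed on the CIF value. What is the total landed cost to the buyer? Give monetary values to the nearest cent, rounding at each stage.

FOB: the seller bears costs until goods are on board at the origin port; the buyer bears freight, insurance and all costs thereafter.
Already in the invoice (seller's account under FOB): export clearance — exclude.
CIF value = FOB price + freight + insurance = 61277.08 + 8618.78 + 187.64 = 70083.50
Import duty = 70083.50 × 2.3% = 1611.92
Buyer bears: freight 8618.78 + insurance 187.64 + destination terminal 602.35 + brokerage 154.28 + duty 1611.92 = 11174.97
Landed cost = invoice 61277.08 + 11174.97 = 72452.05

Total landed cost: CAD 72452.05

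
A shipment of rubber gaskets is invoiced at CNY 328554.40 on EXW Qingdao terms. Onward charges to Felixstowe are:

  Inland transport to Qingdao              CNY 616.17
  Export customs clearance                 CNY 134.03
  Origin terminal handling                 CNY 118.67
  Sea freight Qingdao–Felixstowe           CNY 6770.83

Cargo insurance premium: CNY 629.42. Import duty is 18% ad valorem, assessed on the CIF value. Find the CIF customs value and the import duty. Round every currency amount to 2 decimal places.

CIF value: CNY 336823.52; import duty: CNY 60628.23

CIF = EXW price + pre-shipment costs + freight + insurance
CIF = 328554.40 + 616.17 + 134.03 + 118.67 + 6770.83 + 629.42 = 336823.52
Import duty = 336823.52 × 18% = 60628.23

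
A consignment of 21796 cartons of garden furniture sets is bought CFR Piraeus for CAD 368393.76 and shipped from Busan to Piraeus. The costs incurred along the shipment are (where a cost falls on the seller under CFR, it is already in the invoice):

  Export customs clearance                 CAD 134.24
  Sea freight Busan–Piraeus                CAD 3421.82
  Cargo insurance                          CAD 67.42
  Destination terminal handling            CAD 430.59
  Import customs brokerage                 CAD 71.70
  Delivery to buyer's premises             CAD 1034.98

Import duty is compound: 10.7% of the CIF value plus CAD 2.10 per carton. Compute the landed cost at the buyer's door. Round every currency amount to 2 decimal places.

CFR: the seller pays costs through ocean freight to the destination port, but not insurance.
Already in the invoice (seller's account under CFR): export clearance, freight — exclude.
CIF value = CFR price + insurance = 368393.76 + 67.42 = 368461.18
Ad valorem component: 368461.18 × 10.7% = 39425.35
Specific component: 21796 × 2.10 = 45771.60
Import duty = 39425.35 + 45771.60 = 85196.95
Buyer bears: insurance 67.42 + destination terminal 430.59 + brokerage 71.70 + delivery 1034.98 + duty 85196.95 = 86801.64
Landed cost = invoice 368393.76 + 86801.64 = 455195.40

Total landed cost: CAD 455195.40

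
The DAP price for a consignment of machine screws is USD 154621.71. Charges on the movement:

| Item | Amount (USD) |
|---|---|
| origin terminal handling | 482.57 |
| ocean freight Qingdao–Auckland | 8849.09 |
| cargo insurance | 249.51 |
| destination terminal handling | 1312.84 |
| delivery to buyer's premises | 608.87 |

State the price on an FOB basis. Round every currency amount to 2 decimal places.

FOB price: USD 143601.40

Not relevant to the conversion: origin terminal — on the seller under both DAP and FOB; already in the DAP price and stays in the FOB price.
From DAP to FOB, the seller no longer bears: freight, insurance, destination terminal, delivery.
FOB price = 154621.71 − 8849.09 − 249.51 − 1312.84 − 608.87 = 143601.40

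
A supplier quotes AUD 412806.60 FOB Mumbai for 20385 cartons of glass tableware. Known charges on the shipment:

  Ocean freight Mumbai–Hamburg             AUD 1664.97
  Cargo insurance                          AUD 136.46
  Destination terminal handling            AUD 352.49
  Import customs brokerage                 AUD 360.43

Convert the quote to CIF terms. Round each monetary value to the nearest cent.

CIF price: AUD 414608.03

Not relevant to the conversion: destination terminal, brokerage — on the buyer under both terms; not part of either seller's price.
From FOB to CIF, the seller additionally bears: freight, insurance.
CIF price = 412806.60 + 1664.97 + 136.46 = 414608.03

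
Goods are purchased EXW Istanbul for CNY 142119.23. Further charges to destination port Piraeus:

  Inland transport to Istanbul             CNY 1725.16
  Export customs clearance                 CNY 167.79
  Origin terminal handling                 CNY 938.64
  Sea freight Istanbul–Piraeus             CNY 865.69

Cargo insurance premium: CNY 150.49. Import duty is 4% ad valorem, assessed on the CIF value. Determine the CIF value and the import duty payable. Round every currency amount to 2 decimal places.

CIF value: CNY 145967.00; import duty: CNY 5838.68

CIF = EXW price + pre-shipment costs + freight + insurance
CIF = 142119.23 + 1725.16 + 167.79 + 938.64 + 865.69 + 150.49 = 145967.00
Import duty = 145967.00 × 4% = 5838.68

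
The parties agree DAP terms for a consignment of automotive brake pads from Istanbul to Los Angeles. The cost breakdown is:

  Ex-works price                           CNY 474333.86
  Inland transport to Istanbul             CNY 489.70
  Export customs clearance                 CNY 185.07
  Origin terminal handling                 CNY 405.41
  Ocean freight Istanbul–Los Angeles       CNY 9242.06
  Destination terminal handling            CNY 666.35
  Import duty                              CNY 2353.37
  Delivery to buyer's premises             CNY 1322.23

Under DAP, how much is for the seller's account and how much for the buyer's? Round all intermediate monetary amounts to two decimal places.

DAP: the seller bears all costs to the named destination except import duty and clearance.
Seller's account: goods 474333.86 + inland to port 489.70 + export clearance 185.07 + origin terminal 405.41 + freight 9242.06 + destination terminal 666.35 + delivery 1322.23 = 486644.68
Buyer's account: duty 2353.37 = 2353.37

Seller: CNY 486644.68; buyer: CNY 2353.37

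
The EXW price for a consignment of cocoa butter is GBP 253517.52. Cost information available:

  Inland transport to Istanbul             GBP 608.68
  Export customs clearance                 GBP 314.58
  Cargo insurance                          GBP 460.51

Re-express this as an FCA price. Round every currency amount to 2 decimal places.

Not relevant to the conversion: insurance — on the buyer under both terms; not part of either seller's price.
From EXW to FCA, the seller additionally bears: inland to port, export clearance.
FCA price = 253517.52 + 608.68 + 314.58 = 254440.78

FCA price: GBP 254440.78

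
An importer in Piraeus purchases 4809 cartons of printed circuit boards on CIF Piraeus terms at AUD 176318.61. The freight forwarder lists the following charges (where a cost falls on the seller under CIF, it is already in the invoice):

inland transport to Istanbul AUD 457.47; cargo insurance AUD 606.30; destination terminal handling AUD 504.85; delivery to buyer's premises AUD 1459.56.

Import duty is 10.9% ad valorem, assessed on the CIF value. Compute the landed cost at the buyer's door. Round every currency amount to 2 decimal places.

Total landed cost: AUD 197501.75

CIF: the seller pays costs through ocean freight and marine insurance to the destination port.
Already in the invoice (seller's account under CIF): inland to port, insurance — exclude.
The CIF price already equals the CIF value: 176318.61
Import duty = 176318.61 × 10.9% = 19218.73
Buyer bears: destination terminal 504.85 + delivery 1459.56 + duty 19218.73 = 21183.14
Landed cost = invoice 176318.61 + 21183.14 = 197501.75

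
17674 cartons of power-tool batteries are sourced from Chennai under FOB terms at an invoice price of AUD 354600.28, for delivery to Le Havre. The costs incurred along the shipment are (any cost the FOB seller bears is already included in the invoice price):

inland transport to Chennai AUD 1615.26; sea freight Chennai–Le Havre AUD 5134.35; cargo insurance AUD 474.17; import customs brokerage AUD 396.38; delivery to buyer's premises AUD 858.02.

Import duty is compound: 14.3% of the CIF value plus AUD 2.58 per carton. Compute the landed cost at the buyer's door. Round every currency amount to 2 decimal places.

Total landed cost: AUD 458571.98

FOB: the seller bears costs until goods are on board at the origin port; the buyer bears freight, insurance and all costs thereafter.
Already in the invoice (seller's account under FOB): inland to port — exclude.
CIF value = FOB price + freight + insurance = 354600.28 + 5134.35 + 474.17 = 360208.80
Ad valorem component: 360208.80 × 14.3% = 51509.86
Specific component: 17674 × 2.58 = 45598.92
Import duty = 51509.86 + 45598.92 = 97108.78
Buyer bears: freight 5134.35 + insurance 474.17 + brokerage 396.38 + delivery 858.02 + duty 97108.78 = 103971.70
Landed cost = invoice 354600.28 + 103971.70 = 458571.98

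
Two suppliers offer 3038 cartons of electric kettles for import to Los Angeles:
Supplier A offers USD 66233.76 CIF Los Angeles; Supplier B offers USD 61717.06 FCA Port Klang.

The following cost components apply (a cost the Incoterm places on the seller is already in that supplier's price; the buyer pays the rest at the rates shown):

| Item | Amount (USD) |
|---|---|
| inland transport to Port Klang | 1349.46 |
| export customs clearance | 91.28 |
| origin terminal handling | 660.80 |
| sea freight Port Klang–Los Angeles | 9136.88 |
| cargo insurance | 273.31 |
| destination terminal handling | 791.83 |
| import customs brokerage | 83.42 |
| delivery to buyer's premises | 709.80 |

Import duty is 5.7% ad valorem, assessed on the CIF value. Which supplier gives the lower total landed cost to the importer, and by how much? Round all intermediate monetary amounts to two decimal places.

Supplier A (CIF):
The CIF price already equals the CIF value: 66233.76
Import duty = 66233.76 × 5.7% = 3775.32
Buyer bears (A): 791.83 + 83.42 + 709.80 = 1585.05
Landed cost (A) = invoice 66233.76 + 1585.05 + duty 3775.32 = 71594.13
Supplier B (FCA):
CIF value = FCA price + origin terminal + freight + insurance = 61717.06 + 660.80 + 9136.88 + 273.31 = 71788.05
Import duty = 71788.05 × 5.7% = 4091.92
Buyer bears (B): 660.80 + 9136.88 + 273.31 + 791.83 + 83.42 + 709.80 = 11656.04
Landed cost (B) = invoice 61717.06 + 11656.04 + duty 4091.92 = 77465.02
Difference = |71594.13 − 77465.02| = 5870.89

Supplier A is cheaper by USD 5870.89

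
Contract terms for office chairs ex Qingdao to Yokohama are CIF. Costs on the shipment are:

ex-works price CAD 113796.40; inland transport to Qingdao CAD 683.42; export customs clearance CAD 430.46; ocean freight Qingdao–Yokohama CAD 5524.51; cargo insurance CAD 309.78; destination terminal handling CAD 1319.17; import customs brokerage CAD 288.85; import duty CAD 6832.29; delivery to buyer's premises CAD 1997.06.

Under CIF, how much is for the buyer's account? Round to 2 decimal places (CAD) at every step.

Buyer's account: CAD 10437.37

CIF: the seller pays costs through ocean freight and marine insurance to the destination port.
Seller's account: goods 113796.40 + inland to port 683.42 + export clearance 430.46 + freight 5524.51 + insurance 309.78 = 120744.57
Buyer's account: destination terminal 1319.17 + brokerage 288.85 + duty 6832.29 + delivery 1997.06 = 10437.37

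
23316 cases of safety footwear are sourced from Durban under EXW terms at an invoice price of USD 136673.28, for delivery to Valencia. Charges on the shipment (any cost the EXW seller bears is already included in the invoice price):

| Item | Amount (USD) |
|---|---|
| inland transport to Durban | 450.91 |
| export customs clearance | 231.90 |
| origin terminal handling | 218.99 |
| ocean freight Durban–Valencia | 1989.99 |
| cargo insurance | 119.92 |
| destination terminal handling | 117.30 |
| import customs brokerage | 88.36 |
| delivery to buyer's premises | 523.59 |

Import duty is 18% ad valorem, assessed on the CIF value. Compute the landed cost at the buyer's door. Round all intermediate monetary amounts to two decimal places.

Total landed cost: USD 165557.54

EXW: the seller makes goods available at their premises; the buyer bears all onward costs.
CIF value = EXW price + inland to port + export clearance + origin terminal + freight + insurance = 136673.28 + 450.91 + 231.90 + 218.99 + 1989.99 + 119.92 = 139684.99
Import duty = 139684.99 × 18% = 25143.30
Buyer bears: inland to port 450.91 + export clearance 231.90 + origin terminal 218.99 + freight 1989.99 + insurance 119.92 + destination terminal 117.30 + brokerage 88.36 + delivery 523.59 + duty 25143.30 = 28884.26
Landed cost = invoice 136673.28 + 28884.26 = 165557.54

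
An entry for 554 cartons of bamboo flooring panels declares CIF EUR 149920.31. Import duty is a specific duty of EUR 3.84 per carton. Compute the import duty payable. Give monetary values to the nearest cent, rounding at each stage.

Import duty: EUR 2127.36

Import duty = 554 × 3.84 = 2127.36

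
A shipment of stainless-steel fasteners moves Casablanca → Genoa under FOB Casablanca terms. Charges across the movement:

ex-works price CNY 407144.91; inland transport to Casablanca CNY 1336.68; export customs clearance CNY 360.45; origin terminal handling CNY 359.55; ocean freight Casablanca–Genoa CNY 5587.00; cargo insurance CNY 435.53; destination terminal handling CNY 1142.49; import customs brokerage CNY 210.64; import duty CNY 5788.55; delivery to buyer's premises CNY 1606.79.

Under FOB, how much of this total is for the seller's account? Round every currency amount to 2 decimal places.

Seller's account: CNY 409201.59

FOB: the seller bears costs until goods are on board at the origin port; the buyer bears freight, insurance and all costs thereafter.
Seller's account: goods 407144.91 + inland to port 1336.68 + export clearance 360.45 + origin terminal 359.55 = 409201.59
Buyer's account: freight 5587.00 + insurance 435.53 + destination terminal 1142.49 + brokerage 210.64 + duty 5788.55 + delivery 1606.79 = 14771.00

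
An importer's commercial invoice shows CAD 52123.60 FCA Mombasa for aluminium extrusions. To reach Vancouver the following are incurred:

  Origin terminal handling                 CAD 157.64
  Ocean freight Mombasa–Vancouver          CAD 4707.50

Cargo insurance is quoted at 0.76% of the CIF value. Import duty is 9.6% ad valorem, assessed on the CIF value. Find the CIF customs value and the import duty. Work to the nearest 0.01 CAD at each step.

Let C be the CIF value. C = FCA price + pre-shipment costs + freight + 0.76% × C
C − 0.76% × C = 52123.60 + 157.64 + 4707.50
0.9924 × C = 56988.74
C = 56988.74 / 0.9924 = 57425.17
Insurance premium = 0.76% × 57425.17 = 436.43
Import duty = 57425.17 × 9.6% = 5512.82

CIF value: CAD 57425.17; import duty: CAD 5512.82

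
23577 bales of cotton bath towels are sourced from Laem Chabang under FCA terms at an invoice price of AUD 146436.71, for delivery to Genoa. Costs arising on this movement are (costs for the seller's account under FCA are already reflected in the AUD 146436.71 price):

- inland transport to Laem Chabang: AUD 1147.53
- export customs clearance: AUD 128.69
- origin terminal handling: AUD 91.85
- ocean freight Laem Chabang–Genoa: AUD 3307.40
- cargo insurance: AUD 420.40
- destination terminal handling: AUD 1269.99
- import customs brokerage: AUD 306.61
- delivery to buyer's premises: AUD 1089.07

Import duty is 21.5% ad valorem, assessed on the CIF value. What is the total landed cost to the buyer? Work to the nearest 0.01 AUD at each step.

Total landed cost: AUD 185227.15

FCA: the seller delivers export-cleared goods to the carrier; the buyer bears costs from that point.
Already in the invoice (seller's account under FCA): inland to port, export clearance — exclude.
CIF value = FCA price + origin terminal + freight + insurance = 146436.71 + 91.85 + 3307.40 + 420.40 = 150256.36
Import duty = 150256.36 × 21.5% = 32305.12
Buyer bears: origin terminal 91.85 + freight 3307.40 + insurance 420.40 + destination terminal 1269.99 + brokerage 306.61 + delivery 1089.07 + duty 32305.12 = 38790.44
Landed cost = invoice 146436.71 + 38790.44 = 185227.15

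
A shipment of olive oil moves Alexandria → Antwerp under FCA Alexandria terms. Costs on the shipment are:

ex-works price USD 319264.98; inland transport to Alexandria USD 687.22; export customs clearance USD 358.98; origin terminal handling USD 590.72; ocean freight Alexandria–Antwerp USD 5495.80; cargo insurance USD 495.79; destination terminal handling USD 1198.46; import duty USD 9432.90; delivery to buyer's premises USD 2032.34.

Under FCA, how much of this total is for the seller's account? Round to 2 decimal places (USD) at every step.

FCA: the seller delivers export-cleared goods to the carrier; the buyer bears costs from that point.
Seller's account: goods 319264.98 + inland to port 687.22 + export clearance 358.98 = 320311.18
Buyer's account: origin terminal 590.72 + freight 5495.80 + insurance 495.79 + destination terminal 1198.46 + duty 9432.90 + delivery 2032.34 = 19246.01

Seller's account: USD 320311.18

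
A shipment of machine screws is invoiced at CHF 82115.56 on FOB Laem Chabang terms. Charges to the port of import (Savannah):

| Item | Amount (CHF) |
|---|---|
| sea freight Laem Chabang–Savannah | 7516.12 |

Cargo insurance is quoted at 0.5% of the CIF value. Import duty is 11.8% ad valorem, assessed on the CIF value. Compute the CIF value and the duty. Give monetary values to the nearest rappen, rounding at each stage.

Let C be the CIF value. C = FOB price + freight + 0.5% × C
C − 0.5% × C = 82115.56 + 7516.12
0.995 × C = 89631.68
C = 89631.68 / 0.995 = 90082.09
Insurance premium = 0.5% × 90082.09 = 450.41
Import duty = 90082.09 × 11.8% = 10629.69

CIF value: CHF 90082.09; import duty: CHF 10629.69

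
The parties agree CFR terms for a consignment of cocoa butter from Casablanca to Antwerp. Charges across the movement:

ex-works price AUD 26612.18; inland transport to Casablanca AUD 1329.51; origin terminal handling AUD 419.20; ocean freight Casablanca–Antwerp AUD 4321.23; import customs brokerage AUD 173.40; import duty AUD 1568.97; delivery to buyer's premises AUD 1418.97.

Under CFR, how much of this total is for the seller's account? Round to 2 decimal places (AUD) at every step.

Seller's account: AUD 32682.12

CFR: the seller pays costs through ocean freight to the destination port, but not insurance.
Seller's account: goods 26612.18 + inland to port 1329.51 + origin terminal 419.20 + freight 4321.23 = 32682.12
Buyer's account: brokerage 173.40 + duty 1568.97 + delivery 1418.97 = 3161.34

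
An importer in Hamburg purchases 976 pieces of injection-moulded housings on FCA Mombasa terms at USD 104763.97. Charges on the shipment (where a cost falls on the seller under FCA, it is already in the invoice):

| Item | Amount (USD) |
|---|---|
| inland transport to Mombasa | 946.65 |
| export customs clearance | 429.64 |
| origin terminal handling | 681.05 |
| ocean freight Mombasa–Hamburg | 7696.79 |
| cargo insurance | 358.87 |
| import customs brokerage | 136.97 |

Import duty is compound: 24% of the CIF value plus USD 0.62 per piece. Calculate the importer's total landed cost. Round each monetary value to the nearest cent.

Total landed cost: USD 141482.93

FCA: the seller delivers export-cleared goods to the carrier; the buyer bears costs from that point.
Already in the invoice (seller's account under FCA): inland to port, export clearance — exclude.
CIF value = FCA price + origin terminal + freight + insurance = 104763.97 + 681.05 + 7696.79 + 358.87 = 113500.68
Ad valorem component: 113500.68 × 24% = 27240.16
Specific component: 976 × 0.62 = 605.12
Import duty = 27240.16 + 605.12 = 27845.28
Buyer bears: origin terminal 681.05 + freight 7696.79 + insurance 358.87 + brokerage 136.97 + duty 27845.28 = 36718.96
Landed cost = invoice 104763.97 + 36718.96 = 141482.93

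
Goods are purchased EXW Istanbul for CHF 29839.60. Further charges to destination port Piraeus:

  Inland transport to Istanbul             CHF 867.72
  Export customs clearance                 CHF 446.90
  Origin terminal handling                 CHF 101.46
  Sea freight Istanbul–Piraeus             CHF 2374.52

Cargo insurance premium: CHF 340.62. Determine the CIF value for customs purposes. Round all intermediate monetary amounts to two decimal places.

CIF value: CHF 33970.82

CIF = EXW price + pre-shipment costs + freight + insurance
CIF = 29839.60 + 867.72 + 446.90 + 101.46 + 2374.52 + 340.62 = 33970.82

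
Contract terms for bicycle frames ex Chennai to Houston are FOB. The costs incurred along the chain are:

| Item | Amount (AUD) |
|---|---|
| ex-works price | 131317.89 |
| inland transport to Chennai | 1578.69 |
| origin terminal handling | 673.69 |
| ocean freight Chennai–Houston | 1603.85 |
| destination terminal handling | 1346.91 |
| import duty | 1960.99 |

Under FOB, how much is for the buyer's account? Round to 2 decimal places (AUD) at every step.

Buyer's account: AUD 4911.75

FOB: the seller bears costs until goods are on board at the origin port; the buyer bears freight, insurance and all costs thereafter.
Seller's account: goods 131317.89 + inland to port 1578.69 + origin terminal 673.69 = 133570.27
Buyer's account: freight 1603.85 + destination terminal 1346.91 + duty 1960.99 = 4911.75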